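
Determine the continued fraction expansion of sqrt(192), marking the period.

[13; (1, 5, 1, 26)]

Write x_i = (sqrt(192) + m_i)/d_i with (m_0, d_0) = (0, 1). a_0 = floor(sqrt(192)) = 13, since 13^2 = 169 <= 192 < 196 = 14^2.
Iterate m_{i+1} = d_i*a_i - m_i, d_{i+1} = (192 - m_{i+1}^2)/d_i, a_{i+1} = floor((a_0 + m_{i+1})/d_{i+1}):
  m_1 = 1*13 - 0 = 13, d_1 = (192 - 13^2)/1 = 23/1 = 23, a_1 = floor((13 + 13)/23) = 1.
  m_2 = 23*1 - 13 = 10, d_2 = (192 - 10^2)/23 = 92/23 = 4, a_2 = floor((13 + 10)/4) = 5.
  m_3 = 4*5 - 10 = 10, d_3 = (192 - 10^2)/4 = 92/4 = 23, a_3 = floor((13 + 10)/23) = 1.
  m_4 = 23*1 - 10 = 13, d_4 = (192 - 13^2)/23 = 23/23 = 1, a_4 = floor((13 + 13)/1) = 26.
  m_5 = 1*26 - 13 = 13, d_5 = (192 - 13^2)/1 = 23/1 = 23: (m_5, d_5) = (m_1, d_1) = (13, 23), so from here the quotients repeat a_1, ..., a_4; the period length is 4.
Hence the expansion of sqrt(192) is a_0 = 13 followed by the repeating block 1, 5, 1, 26 (period 4).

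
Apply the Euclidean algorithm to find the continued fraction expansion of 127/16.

[7; 1, 15]

Run the Euclidean algorithm on 127 and 16; the successive quotients are the partial quotients a_0, a_1, ... (each step inverts the fractional part left over by the previous one):
  127 = 7*16 + 15, so a_0 = 7.
  16 = 1*15 + 1, so a_1 = 1.
  15 = 15*1 + 0, so a_2 = 15.
The remainder reaches 0 after 3 divisions, so the expansion has 3 partial quotients, read off in order.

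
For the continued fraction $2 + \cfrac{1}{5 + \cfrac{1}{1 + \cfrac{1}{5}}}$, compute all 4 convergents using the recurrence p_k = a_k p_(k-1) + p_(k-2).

2/1, 11/5, 13/6, 76/35

Using the convergent recurrence p_i = a_i*p_{i-1} + p_{i-2}, q_i = a_i*q_{i-1} + q_{i-2} with p_{-2}=0, p_{-1}=1, q_{-2}=1, q_{-1}=0:
  i=0: a_0=2, p_0 = 2*1 + 0 = 2, q_0 = 2*0 + 1 = 1.
  i=1: a_1=5, p_1 = 5*2 + 1 = 11, q_1 = 5*1 + 0 = 5.
  i=2: a_2=1, p_2 = 1*11 + 2 = 13, q_2 = 1*5 + 1 = 6.
  i=3: a_3=5, p_3 = 5*13 + 11 = 76, q_3 = 5*6 + 5 = 35.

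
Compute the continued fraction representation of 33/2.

[16; 2]

Run the Euclidean algorithm on 33 and 2; the successive quotients are the partial quotients a_0, a_1, ... (each step inverts the fractional part left over by the previous one):
  33 = 16*2 + 1, so a_0 = 16.
  2 = 2*1 + 0, so a_1 = 2.
The remainder reaches 0 after 2 divisions, so the expansion has 2 partial quotients, read off in order.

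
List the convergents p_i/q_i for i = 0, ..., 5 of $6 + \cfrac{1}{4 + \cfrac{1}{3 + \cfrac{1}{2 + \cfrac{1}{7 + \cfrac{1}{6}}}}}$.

6/1, 25/4, 81/13, 187/30, 1390/223, 8527/1368

Using the convergent recurrence p_i = a_i*p_{i-1} + p_{i-2}, q_i = a_i*q_{i-1} + q_{i-2} with p_{-2}=0, p_{-1}=1, q_{-2}=1, q_{-1}=0:
  i=0: a_0=6, p_0 = 6*1 + 0 = 6, q_0 = 6*0 + 1 = 1.
  i=1: a_1=4, p_1 = 4*6 + 1 = 25, q_1 = 4*1 + 0 = 4.
  i=2: a_2=3, p_2 = 3*25 + 6 = 81, q_2 = 3*4 + 1 = 13.
  i=3: a_3=2, p_3 = 2*81 + 25 = 187, q_3 = 2*13 + 4 = 30.
  i=4: a_4=7, p_4 = 7*187 + 81 = 1390, q_4 = 7*30 + 13 = 223.
  i=5: a_5=6, p_5 = 6*1390 + 187 = 8527, q_5 = 6*223 + 30 = 1368.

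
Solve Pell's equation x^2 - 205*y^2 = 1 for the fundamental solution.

(x, y) = (39689, 2772)

First expand sqrt(205) as a continued fraction. With x_i = (sqrt(205) + m_i)/d_i and (m_0, d_0) = (0, 1): a_0 = floor(sqrt(205)) = 14, since 14^2 = 196 <= 205 < 225 = 15^2.
Iterate m_{i+1} = d_i*a_i - m_i, d_{i+1} = (205 - m_{i+1}^2)/d_i, a_{i+1} = floor((a_0 + m_{i+1})/d_{i+1}):
  m_1 = 1*14 - 0 = 14, d_1 = (205 - 14^2)/1 = 9/1 = 9, a_1 = floor((14 + 14)/9) = 3.
  m_2 = 9*3 - 14 = 13, d_2 = (205 - 13^2)/9 = 36/9 = 4, a_2 = floor((14 + 13)/4) = 6.
  m_3 = 4*6 - 13 = 11, d_3 = (205 - 11^2)/4 = 84/4 = 21, a_3 = floor((14 + 11)/21) = 1.
  m_4 = 21*1 - 11 = 10, d_4 = (205 - 10^2)/21 = 105/21 = 5, a_4 = floor((14 + 10)/5) = 4.
  m_5 = 5*4 - 10 = 10, d_5 = (205 - 10^2)/5 = 105/5 = 21, a_5 = floor((14 + 10)/21) = 1.
  m_6 = 21*1 - 10 = 11, d_6 = (205 - 11^2)/21 = 84/21 = 4, a_6 = floor((14 + 11)/4) = 6.
  m_7 = 4*6 - 11 = 13, d_7 = (205 - 13^2)/4 = 36/4 = 9, a_7 = floor((14 + 13)/9) = 3.
  m_8 = 9*3 - 13 = 14, d_8 = (205 - 14^2)/9 = 9/9 = 1, a_8 = floor((14 + 14)/1) = 28.
  m_9 = 1*28 - 14 = 14, d_9 = (205 - 14^2)/1 = 9/1 = 9: (m_9, d_9) = (m_1, d_1) = (14, 9), so from here the quotients repeat a_1, ..., a_8; the period length is 8.
So sqrt(205) = [14; (3, 6, 1, 4, 1, 6, 3, 28)] with period length k = 8.
k is even, so the fundamental solution of x^2 - 205y^2 = 1 is (p_{k-1}, q_{k-1}) = (p_7, q_7); compute convergents through index 7.
Convergents (p_i = a_i*p_{i-1} + p_{i-2}, q_i = a_i*q_{i-1} + q_{i-2} with p_{-2}=0, p_{-1}=1, q_{-2}=1, q_{-1}=0):
  i=0: a_0=14, p_0 = 14*1 + 0 = 14, q_0 = 14*0 + 1 = 1.
  i=1: a_1=3, p_1 = 3*14 + 1 = 43, q_1 = 3*1 + 0 = 3.
  i=2: a_2=6, p_2 = 6*43 + 14 = 272, q_2 = 6*3 + 1 = 19.
  i=3: a_3=1, p_3 = 1*272 + 43 = 315, q_3 = 1*19 + 3 = 22.
  i=4: a_4=4, p_4 = 4*315 + 272 = 1532, q_4 = 4*22 + 19 = 107.
  i=5: a_5=1, p_5 = 1*1532 + 315 = 1847, q_5 = 1*107 + 22 = 129.
  i=6: a_6=6, p_6 = 6*1847 + 1532 = 12614, q_6 = 6*129 + 107 = 881.
  i=7: a_7=3, p_7 = 3*12614 + 1847 = 39689, q_7 = 3*881 + 129 = 2772.
Check: 39689^2 - 205*2772^2 = 1575216721 - 1575216720 = 1, so (x, y) = (39689, 2772) solves the equation, and by the theorem it is the least positive solution.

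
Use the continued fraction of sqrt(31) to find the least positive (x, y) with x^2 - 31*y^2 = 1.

First expand sqrt(31) as a continued fraction. With x_i = (sqrt(31) + m_i)/d_i and (m_0, d_0) = (0, 1): a_0 = floor(sqrt(31)) = 5, since 5^2 = 25 <= 31 < 36 = 6^2.
Iterate m_{i+1} = d_i*a_i - m_i, d_{i+1} = (31 - m_{i+1}^2)/d_i, a_{i+1} = floor((a_0 + m_{i+1})/d_{i+1}):
  m_1 = 1*5 - 0 = 5, d_1 = (31 - 5^2)/1 = 6/1 = 6, a_1 = floor((5 + 5)/6) = 1.
  m_2 = 6*1 - 5 = 1, d_2 = (31 - 1^2)/6 = 30/6 = 5, a_2 = floor((5 + 1)/5) = 1.
  m_3 = 5*1 - 1 = 4, d_3 = (31 - 4^2)/5 = 15/5 = 3, a_3 = floor((5 + 4)/3) = 3.
  m_4 = 3*3 - 4 = 5, d_4 = (31 - 5^2)/3 = 6/3 = 2, a_4 = floor((5 + 5)/2) = 5.
  m_5 = 2*5 - 5 = 5, d_5 = (31 - 5^2)/2 = 6/2 = 3, a_5 = floor((5 + 5)/3) = 3.
  m_6 = 3*3 - 5 = 4, d_6 = (31 - 4^2)/3 = 15/3 = 5, a_6 = floor((5 + 4)/5) = 1.
  m_7 = 5*1 - 4 = 1, d_7 = (31 - 1^2)/5 = 30/5 = 6, a_7 = floor((5 + 1)/6) = 1.
  m_8 = 6*1 - 1 = 5, d_8 = (31 - 5^2)/6 = 6/6 = 1, a_8 = floor((5 + 5)/1) = 10.
  m_9 = 1*10 - 5 = 5, d_9 = (31 - 5^2)/1 = 6/1 = 6: (m_9, d_9) = (m_1, d_1) = (5, 6), so from here the quotients repeat a_1, ..., a_8; the period length is 8.
So sqrt(31) = [5; (1, 1, 3, 5, 3, 1, 1, 10)] with period length k = 8.
k is even, so the fundamental solution of x^2 - 31y^2 = 1 is (p_{k-1}, q_{k-1}) = (p_7, q_7); compute convergents through index 7.
Convergents (p_i = a_i*p_{i-1} + p_{i-2}, q_i = a_i*q_{i-1} + q_{i-2} with p_{-2}=0, p_{-1}=1, q_{-2}=1, q_{-1}=0):
  i=0: a_0=5, p_0 = 5*1 + 0 = 5, q_0 = 5*0 + 1 = 1.
  i=1: a_1=1, p_1 = 1*5 + 1 = 6, q_1 = 1*1 + 0 = 1.
  i=2: a_2=1, p_2 = 1*6 + 5 = 11, q_2 = 1*1 + 1 = 2.
  i=3: a_3=3, p_3 = 3*11 + 6 = 39, q_3 = 3*2 + 1 = 7.
  i=4: a_4=5, p_4 = 5*39 + 11 = 206, q_4 = 5*7 + 2 = 37.
  i=5: a_5=3, p_5 = 3*206 + 39 = 657, q_5 = 3*37 + 7 = 118.
  i=6: a_6=1, p_6 = 1*657 + 206 = 863, q_6 = 1*118 + 37 = 155.
  i=7: a_7=1, p_7 = 1*863 + 657 = 1520, q_7 = 1*155 + 118 = 273.
Check: 1520^2 - 31*273^2 = 2310400 - 2310399 = 1, so (x, y) = (1520, 273) solves the equation, and by the theorem it is the least positive solution.

(x, y) = (1520, 273)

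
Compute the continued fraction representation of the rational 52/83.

[0; 1, 1, 1, 2, 10]

Run the Euclidean algorithm on 52 and 83; the successive quotients are the partial quotients a_0, a_1, ... (each step inverts the fractional part left over by the previous one):
  52 = 0*83 + 52, so a_0 = 0.
  83 = 1*52 + 31, so a_1 = 1.
  52 = 1*31 + 21, so a_2 = 1.
  31 = 1*21 + 10, so a_3 = 1.
  21 = 2*10 + 1, so a_4 = 2.
  10 = 10*1 + 0, so a_5 = 10.
The remainder reaches 0 after 6 divisions, so the expansion has 6 partial quotients, read off in order.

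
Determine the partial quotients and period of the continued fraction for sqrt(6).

[2; (2, 4)]

Write x_i = (sqrt(6) + m_i)/d_i with (m_0, d_0) = (0, 1). a_0 = floor(sqrt(6)) = 2, since 2^2 = 4 <= 6 < 9 = 3^2.
Iterate m_{i+1} = d_i*a_i - m_i, d_{i+1} = (6 - m_{i+1}^2)/d_i, a_{i+1} = floor((a_0 + m_{i+1})/d_{i+1}):
  m_1 = 1*2 - 0 = 2, d_1 = (6 - 2^2)/1 = 2/1 = 2, a_1 = floor((2 + 2)/2) = 2.
  m_2 = 2*2 - 2 = 2, d_2 = (6 - 2^2)/2 = 2/2 = 1, a_2 = floor((2 + 2)/1) = 4.
  m_3 = 1*4 - 2 = 2, d_3 = (6 - 2^2)/1 = 2/1 = 2: (m_3, d_3) = (m_1, d_1) = (2, 2), so from here the quotients repeat a_1, a_2; the period length is 2.
Hence the expansion of sqrt(6) is a_0 = 2 followed by the repeating block 2, 4 (period 2).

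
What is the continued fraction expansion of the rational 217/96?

[2; 3, 1, 5, 4]

Run the Euclidean algorithm on 217 and 96; the successive quotients are the partial quotients a_0, a_1, ... (each step inverts the fractional part left over by the previous one):
  217 = 2*96 + 25, so a_0 = 2.
  96 = 3*25 + 21, so a_1 = 3.
  25 = 1*21 + 4, so a_2 = 1.
  21 = 5*4 + 1, so a_3 = 5.
  4 = 4*1 + 0, so a_4 = 4.
The remainder reaches 0 after 5 divisions, so the expansion has 5 partial quotients, read off in order.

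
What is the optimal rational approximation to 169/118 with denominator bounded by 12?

Expand x = 169/118 as a continued fraction with the Euclidean algorithm:
  169 = 1*118 + 51, so a_0 = 1.
  118 = 2*51 + 16, so a_1 = 2.
  51 = 3*16 + 3, so a_2 = 3.
  16 = 5*3 + 1, so a_3 = 5.
  3 = 3*1 + 0, so a_4 = 3.
so x = [1; 2, 3, 5, 3].
Convergents (p_i = a_i*p_{i-1} + p_{i-2}, q_i = a_i*q_{i-1} + q_{i-2} with p_{-2}=0, p_{-1}=1, q_{-2}=1, q_{-1}=0), until the denominator exceeds 12:
  i=0: a_0=1, p_0 = 1*1 + 0 = 1, q_0 = 1*0 + 1 = 1.
  i=1: a_1=2, p_1 = 2*1 + 1 = 3, q_1 = 2*1 + 0 = 2.
  i=2: a_2=3, p_2 = 3*3 + 1 = 10, q_2 = 3*2 + 1 = 7.
  i=3: a_3=5, p_3 = 5*10 + 3 = 53, q_3 = 5*7 + 2 = 37.
q_3 = 37 > 12, so the last convergent with denominator <= 12 is p_2/q_2 = 10/7.
The closest fraction with denominator <= 12 is either p_2/q_2 or the intermediate fraction (k*p_2 + p_1)/(k*q_2 + q_1) with the largest k >= 1 whose denominator stays <= 12; these approach x as k grows, and every other convergent or intermediate fraction in range is farther away.
Largest k: floor((12 - q_1)/q_2) = floor((12 - 2)/7) = 1.
That gives (1*10 + 3)/(1*7 + 2) = 13/9.
Compare the errors: |x - 10/7| = |169*7 - 10*118|/(118*7) = 3/826, and |x - 13/9| = |169*9 - 13*118|/(118*9) = 13/1062.
Cross-multiplying, 3*1062 = 3186 < 10738 = 13*826, so 3/826 is smaller: the convergent 10/7 is closer to x than 13/9.

10/7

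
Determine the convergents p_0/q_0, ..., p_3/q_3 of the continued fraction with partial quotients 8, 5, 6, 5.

8/1, 41/5, 254/31, 1311/160

Using the convergent recurrence p_i = a_i*p_{i-1} + p_{i-2}, q_i = a_i*q_{i-1} + q_{i-2} with p_{-2}=0, p_{-1}=1, q_{-2}=1, q_{-1}=0:
  i=0: a_0=8, p_0 = 8*1 + 0 = 8, q_0 = 8*0 + 1 = 1.
  i=1: a_1=5, p_1 = 5*8 + 1 = 41, q_1 = 5*1 + 0 = 5.
  i=2: a_2=6, p_2 = 6*41 + 8 = 254, q_2 = 6*5 + 1 = 31.
  i=3: a_3=5, p_3 = 5*254 + 41 = 1311, q_3 = 5*31 + 5 = 160.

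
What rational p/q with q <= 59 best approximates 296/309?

23/24

Expand x = 296/309 as a continued fraction with the Euclidean algorithm:
  296 = 0*309 + 296, so a_0 = 0.
  309 = 1*296 + 13, so a_1 = 1.
  296 = 22*13 + 10, so a_2 = 22.
  13 = 1*10 + 3, so a_3 = 1.
  10 = 3*3 + 1, so a_4 = 3.
  3 = 3*1 + 0, so a_5 = 3.
so x = [0; 1, 22, 1, 3, 3].
Convergents (p_i = a_i*p_{i-1} + p_{i-2}, q_i = a_i*q_{i-1} + q_{i-2} with p_{-2}=0, p_{-1}=1, q_{-2}=1, q_{-1}=0), until the denominator exceeds 59:
  i=0: a_0=0, p_0 = 0*1 + 0 = 0, q_0 = 0*0 + 1 = 1.
  i=1: a_1=1, p_1 = 1*0 + 1 = 1, q_1 = 1*1 + 0 = 1.
  i=2: a_2=22, p_2 = 22*1 + 0 = 22, q_2 = 22*1 + 1 = 23.
  i=3: a_3=1, p_3 = 1*22 + 1 = 23, q_3 = 1*23 + 1 = 24.
  i=4: a_4=3, p_4 = 3*23 + 22 = 91, q_4 = 3*24 + 23 = 95.
q_4 = 95 > 59, so the last convergent with denominator <= 59 is p_3/q_3 = 23/24.
The closest fraction with denominator <= 59 is either p_3/q_3 or the intermediate fraction (k*p_3 + p_2)/(k*q_3 + q_2) with the largest k >= 1 whose denominator stays <= 59; these approach x as k grows, and every other convergent or intermediate fraction in range is farther away.
Largest k: floor((59 - q_2)/q_3) = floor((59 - 23)/24) = 1.
That gives (1*23 + 22)/(1*24 + 23) = 45/47.
Compare the errors: |x - 23/24| = |296*24 - 23*309|/(309*24) = 3/7416, and |x - 45/47| = |296*47 - 45*309|/(309*47) = 7/14523.
Cross-multiplying, 3*14523 = 43569 < 51912 = 7*7416, so 3/7416 is smaller: the convergent 23/24 is closer to x than 45/47.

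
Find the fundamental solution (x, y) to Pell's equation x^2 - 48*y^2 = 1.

(x, y) = (7, 1)

First expand sqrt(48) as a continued fraction. With x_i = (sqrt(48) + m_i)/d_i and (m_0, d_0) = (0, 1): a_0 = floor(sqrt(48)) = 6, since 6^2 = 36 <= 48 < 49 = 7^2.
Iterate m_{i+1} = d_i*a_i - m_i, d_{i+1} = (48 - m_{i+1}^2)/d_i, a_{i+1} = floor((a_0 + m_{i+1})/d_{i+1}):
  m_1 = 1*6 - 0 = 6, d_1 = (48 - 6^2)/1 = 12/1 = 12, a_1 = floor((6 + 6)/12) = 1.
  m_2 = 12*1 - 6 = 6, d_2 = (48 - 6^2)/12 = 12/12 = 1, a_2 = floor((6 + 6)/1) = 12.
  m_3 = 1*12 - 6 = 6, d_3 = (48 - 6^2)/1 = 12/1 = 12: (m_3, d_3) = (m_1, d_1) = (6, 12), so from here the quotients repeat a_1, a_2; the period length is 2.
So sqrt(48) = [6; (1, 12)] with period length k = 2.
k is even, so the fundamental solution of x^2 - 48y^2 = 1 is (p_{k-1}, q_{k-1}) = (p_1, q_1); compute convergents through index 1.
Convergents (p_i = a_i*p_{i-1} + p_{i-2}, q_i = a_i*q_{i-1} + q_{i-2} with p_{-2}=0, p_{-1}=1, q_{-2}=1, q_{-1}=0):
  i=0: a_0=6, p_0 = 6*1 + 0 = 6, q_0 = 6*0 + 1 = 1.
  i=1: a_1=1, p_1 = 1*6 + 1 = 7, q_1 = 1*1 + 0 = 1.
Check: 7^2 - 48*1^2 = 49 - 48 = 1, so (x, y) = (7, 1) solves the equation, and by the theorem it is the least positive solution.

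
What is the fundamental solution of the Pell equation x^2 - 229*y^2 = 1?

(x, y) = (5848201, 386460)

First expand sqrt(229) as a continued fraction. With x_i = (sqrt(229) + m_i)/d_i and (m_0, d_0) = (0, 1): a_0 = floor(sqrt(229)) = 15, since 15^2 = 225 <= 229 < 256 = 16^2.
Iterate m_{i+1} = d_i*a_i - m_i, d_{i+1} = (229 - m_{i+1}^2)/d_i, a_{i+1} = floor((a_0 + m_{i+1})/d_{i+1}):
  m_1 = 1*15 - 0 = 15, d_1 = (229 - 15^2)/1 = 4/1 = 4, a_1 = floor((15 + 15)/4) = 7.
  m_2 = 4*7 - 15 = 13, d_2 = (229 - 13^2)/4 = 60/4 = 15, a_2 = floor((15 + 13)/15) = 1.
  m_3 = 15*1 - 13 = 2, d_3 = (229 - 2^2)/15 = 225/15 = 15, a_3 = floor((15 + 2)/15) = 1.
  m_4 = 15*1 - 2 = 13, d_4 = (229 - 13^2)/15 = 60/15 = 4, a_4 = floor((15 + 13)/4) = 7.
  m_5 = 4*7 - 13 = 15, d_5 = (229 - 15^2)/4 = 4/4 = 1, a_5 = floor((15 + 15)/1) = 30.
  m_6 = 1*30 - 15 = 15, d_6 = (229 - 15^2)/1 = 4/1 = 4: (m_6, d_6) = (m_1, d_1) = (15, 4), so from here the quotients repeat a_1, ..., a_5; the period length is 5.
So sqrt(229) = [15; (7, 1, 1, 7, 30)] with period length k = 5.
k is odd, so (p_{k-1}, q_{k-1}) only solves x^2 - 229y^2 = -1 and the fundamental solution of x^2 - 229y^2 = 1 is (p_{2k-1}, q_{2k-1}) = (p_9, q_9); compute convergents through index 9, running through the period twice.
Convergents (p_i = a_i*p_{i-1} + p_{i-2}, q_i = a_i*q_{i-1} + q_{i-2} with p_{-2}=0, p_{-1}=1, q_{-2}=1, q_{-1}=0):
  i=0: a_0=15, p_0 = 15*1 + 0 = 15, q_0 = 15*0 + 1 = 1.
  i=1: a_1=7, p_1 = 7*15 + 1 = 106, q_1 = 7*1 + 0 = 7.
  i=2: a_2=1, p_2 = 1*106 + 15 = 121, q_2 = 1*7 + 1 = 8.
  i=3: a_3=1, p_3 = 1*121 + 106 = 227, q_3 = 1*8 + 7 = 15.
  i=4: a_4=7, p_4 = 7*227 + 121 = 1710, q_4 = 7*15 + 8 = 113.
  i=5: a_5=30, p_5 = 30*1710 + 227 = 51527, q_5 = 30*113 + 15 = 3405.
  i=6: a_6=7, p_6 = 7*51527 + 1710 = 362399, q_6 = 7*3405 + 113 = 23948.
  i=7: a_7=1, p_7 = 1*362399 + 51527 = 413926, q_7 = 1*23948 + 3405 = 27353.
  i=8: a_8=1, p_8 = 1*413926 + 362399 = 776325, q_8 = 1*27353 + 23948 = 51301.
  i=9: a_9=7, p_9 = 7*776325 + 413926 = 5848201, q_9 = 7*51301 + 27353 = 386460.
Indeed p_4^2 - 229*q_4^2 = 2924100 - 2924101 = -1, not +1.
Check: 5848201^2 - 229*386460^2 = 34201454936401 - 34201454936400 = 1, so (x, y) = (5848201, 386460) solves the equation, and by the theorem it is the least positive solution.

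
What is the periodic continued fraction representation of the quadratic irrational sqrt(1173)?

[34; (4, 68)]

Write x_i = (sqrt(1173) + m_i)/d_i with (m_0, d_0) = (0, 1). a_0 = floor(sqrt(1173)) = 34, since 34^2 = 1156 <= 1173 < 1225 = 35^2.
Iterate m_{i+1} = d_i*a_i - m_i, d_{i+1} = (1173 - m_{i+1}^2)/d_i, a_{i+1} = floor((a_0 + m_{i+1})/d_{i+1}):
  m_1 = 1*34 - 0 = 34, d_1 = (1173 - 34^2)/1 = 17/1 = 17, a_1 = floor((34 + 34)/17) = 4.
  m_2 = 17*4 - 34 = 34, d_2 = (1173 - 34^2)/17 = 17/17 = 1, a_2 = floor((34 + 34)/1) = 68.
  m_3 = 1*68 - 34 = 34, d_3 = (1173 - 34^2)/1 = 17/1 = 17: (m_3, d_3) = (m_1, d_1) = (34, 17), so from here the quotients repeat a_1, a_2; the period length is 2.
Hence the expansion of sqrt(1173) is a_0 = 34 followed by the repeating block 4, 68 (period 2).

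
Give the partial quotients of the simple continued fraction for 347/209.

[1; 1, 1, 1, 16, 1, 3]

Run the Euclidean algorithm on 347 and 209; the successive quotients are the partial quotients a_0, a_1, ... (each step inverts the fractional part left over by the previous one):
  347 = 1*209 + 138, so a_0 = 1.
  209 = 1*138 + 71, so a_1 = 1.
  138 = 1*71 + 67, so a_2 = 1.
  71 = 1*67 + 4, so a_3 = 1.
  67 = 16*4 + 3, so a_4 = 16.
  4 = 1*3 + 1, so a_5 = 1.
  3 = 3*1 + 0, so a_6 = 3.
The remainder reaches 0 after 7 divisions, so the expansion has 7 partial quotients, read off in order.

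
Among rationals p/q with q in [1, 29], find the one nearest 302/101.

Expand x = 302/101 as a continued fraction with the Euclidean algorithm:
  302 = 2*101 + 100, so a_0 = 2.
  101 = 1*100 + 1, so a_1 = 1.
  100 = 100*1 + 0, so a_2 = 100.
so x = [2; 1, 100].
Convergents (p_i = a_i*p_{i-1} + p_{i-2}, q_i = a_i*q_{i-1} + q_{i-2} with p_{-2}=0, p_{-1}=1, q_{-2}=1, q_{-1}=0), until the denominator exceeds 29:
  i=0: a_0=2, p_0 = 2*1 + 0 = 2, q_0 = 2*0 + 1 = 1.
  i=1: a_1=1, p_1 = 1*2 + 1 = 3, q_1 = 1*1 + 0 = 1.
  i=2: a_2=100, p_2 = 100*3 + 2 = 302, q_2 = 100*1 + 1 = 101.
q_2 = 101 > 29, so the last convergent with denominator <= 29 is p_1/q_1 = 3/1.
The closest fraction with denominator <= 29 is either p_1/q_1 or the intermediate fraction (k*p_1 + p_0)/(k*q_1 + q_0) with the largest k >= 1 whose denominator stays <= 29; these approach x as k grows, and every other convergent or intermediate fraction in range is farther away.
Largest k: floor((29 - q_0)/q_1) = floor((29 - 1)/1) = 28.
That gives (28*3 + 2)/(28*1 + 1) = 86/29.
Compare the errors: |x - 3/1| = |302*1 - 3*101|/(101*1) = 1/101, and |x - 86/29| = |302*29 - 86*101|/(101*29) = 72/2929.
Cross-multiplying, 1*2929 = 2929 < 7272 = 72*101, so 1/101 is smaller: the convergent 3/1 is closer to x than 86/29.

3/1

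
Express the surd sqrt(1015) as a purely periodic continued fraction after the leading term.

[31; (1, 6, 10, 2, 10, 6, 1, 62)]

Write x_i = (sqrt(1015) + m_i)/d_i with (m_0, d_0) = (0, 1). a_0 = floor(sqrt(1015)) = 31, since 31^2 = 961 <= 1015 < 1024 = 32^2.
Iterate m_{i+1} = d_i*a_i - m_i, d_{i+1} = (1015 - m_{i+1}^2)/d_i, a_{i+1} = floor((a_0 + m_{i+1})/d_{i+1}):
  m_1 = 1*31 - 0 = 31, d_1 = (1015 - 31^2)/1 = 54/1 = 54, a_1 = floor((31 + 31)/54) = 1.
  m_2 = 54*1 - 31 = 23, d_2 = (1015 - 23^2)/54 = 486/54 = 9, a_2 = floor((31 + 23)/9) = 6.
  m_3 = 9*6 - 23 = 31, d_3 = (1015 - 31^2)/9 = 54/9 = 6, a_3 = floor((31 + 31)/6) = 10.
  m_4 = 6*10 - 31 = 29, d_4 = (1015 - 29^2)/6 = 174/6 = 29, a_4 = floor((31 + 29)/29) = 2.
  m_5 = 29*2 - 29 = 29, d_5 = (1015 - 29^2)/29 = 174/29 = 6, a_5 = floor((31 + 29)/6) = 10.
  m_6 = 6*10 - 29 = 31, d_6 = (1015 - 31^2)/6 = 54/6 = 9, a_6 = floor((31 + 31)/9) = 6.
  m_7 = 9*6 - 31 = 23, d_7 = (1015 - 23^2)/9 = 486/9 = 54, a_7 = floor((31 + 23)/54) = 1.
  m_8 = 54*1 - 23 = 31, d_8 = (1015 - 31^2)/54 = 54/54 = 1, a_8 = floor((31 + 31)/1) = 62.
  m_9 = 1*62 - 31 = 31, d_9 = (1015 - 31^2)/1 = 54/1 = 54: (m_9, d_9) = (m_1, d_1) = (31, 54), so from here the quotients repeat a_1, ..., a_8; the period length is 8.
Hence the expansion of sqrt(1015) is a_0 = 31 followed by the repeating block 1, 6, 10, 2, 10, 6, 1, 62 (period 8).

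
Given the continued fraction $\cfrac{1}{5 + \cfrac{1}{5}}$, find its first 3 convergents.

0/1, 1/5, 5/26

Using the convergent recurrence p_i = a_i*p_{i-1} + p_{i-2}, q_i = a_i*q_{i-1} + q_{i-2} with p_{-2}=0, p_{-1}=1, q_{-2}=1, q_{-1}=0:
  i=0: a_0=0, p_0 = 0*1 + 0 = 0, q_0 = 0*0 + 1 = 1.
  i=1: a_1=5, p_1 = 5*0 + 1 = 1, q_1 = 5*1 + 0 = 5.
  i=2: a_2=5, p_2 = 5*1 + 0 = 5, q_2 = 5*5 + 1 = 26.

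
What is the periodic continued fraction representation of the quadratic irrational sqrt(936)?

[30; (1, 1, 2, 6, 2, 1, 1, 60)]

Write x_i = (sqrt(936) + m_i)/d_i with (m_0, d_0) = (0, 1). a_0 = floor(sqrt(936)) = 30, since 30^2 = 900 <= 936 < 961 = 31^2.
Iterate m_{i+1} = d_i*a_i - m_i, d_{i+1} = (936 - m_{i+1}^2)/d_i, a_{i+1} = floor((a_0 + m_{i+1})/d_{i+1}):
  m_1 = 1*30 - 0 = 30, d_1 = (936 - 30^2)/1 = 36/1 = 36, a_1 = floor((30 + 30)/36) = 1.
  m_2 = 36*1 - 30 = 6, d_2 = (936 - 6^2)/36 = 900/36 = 25, a_2 = floor((30 + 6)/25) = 1.
  m_3 = 25*1 - 6 = 19, d_3 = (936 - 19^2)/25 = 575/25 = 23, a_3 = floor((30 + 19)/23) = 2.
  m_4 = 23*2 - 19 = 27, d_4 = (936 - 27^2)/23 = 207/23 = 9, a_4 = floor((30 + 27)/9) = 6.
  m_5 = 9*6 - 27 = 27, d_5 = (936 - 27^2)/9 = 207/9 = 23, a_5 = floor((30 + 27)/23) = 2.
  m_6 = 23*2 - 27 = 19, d_6 = (936 - 19^2)/23 = 575/23 = 25, a_6 = floor((30 + 19)/25) = 1.
  m_7 = 25*1 - 19 = 6, d_7 = (936 - 6^2)/25 = 900/25 = 36, a_7 = floor((30 + 6)/36) = 1.
  m_8 = 36*1 - 6 = 30, d_8 = (936 - 30^2)/36 = 36/36 = 1, a_8 = floor((30 + 30)/1) = 60.
  m_9 = 1*60 - 30 = 30, d_9 = (936 - 30^2)/1 = 36/1 = 36: (m_9, d_9) = (m_1, d_1) = (30, 36), so from here the quotients repeat a_1, ..., a_8; the period length is 8.
Hence the expansion of sqrt(936) is a_0 = 30 followed by the repeating block 1, 1, 2, 6, 2, 1, 1, 60 (period 8).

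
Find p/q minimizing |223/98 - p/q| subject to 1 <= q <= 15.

25/11

Expand x = 223/98 as a continued fraction with the Euclidean algorithm:
  223 = 2*98 + 27, so a_0 = 2.
  98 = 3*27 + 17, so a_1 = 3.
  27 = 1*17 + 10, so a_2 = 1.
  17 = 1*10 + 7, so a_3 = 1.
  10 = 1*7 + 3, so a_4 = 1.
  7 = 2*3 + 1, so a_5 = 2.
  3 = 3*1 + 0, so a_6 = 3.
so x = [2; 3, 1, 1, 1, 2, 3].
Convergents (p_i = a_i*p_{i-1} + p_{i-2}, q_i = a_i*q_{i-1} + q_{i-2} with p_{-2}=0, p_{-1}=1, q_{-2}=1, q_{-1}=0), until the denominator exceeds 15:
  i=0: a_0=2, p_0 = 2*1 + 0 = 2, q_0 = 2*0 + 1 = 1.
  i=1: a_1=3, p_1 = 3*2 + 1 = 7, q_1 = 3*1 + 0 = 3.
  i=2: a_2=1, p_2 = 1*7 + 2 = 9, q_2 = 1*3 + 1 = 4.
  i=3: a_3=1, p_3 = 1*9 + 7 = 16, q_3 = 1*4 + 3 = 7.
  i=4: a_4=1, p_4 = 1*16 + 9 = 25, q_4 = 1*7 + 4 = 11.
  i=5: a_5=2, p_5 = 2*25 + 16 = 66, q_5 = 2*11 + 7 = 29.
q_5 = 29 > 15, so the last convergent with denominator <= 15 is p_4/q_4 = 25/11.
The closest fraction with denominator <= 15 is either p_4/q_4 or the intermediate fraction (k*p_4 + p_3)/(k*q_4 + q_3) with the largest k >= 1 whose denominator stays <= 15; these approach x as k grows, and every other convergent or intermediate fraction in range is farther away.
Largest k: floor((15 - q_3)/q_4) = floor((15 - 7)/11) = 0.
Since k = 0, no intermediate fraction beyond p_4/q_4 has denominator <= 15, so the convergent 25/11 is the closest (its error is |223*11 - 25*98|/(98*11) = 3/1078).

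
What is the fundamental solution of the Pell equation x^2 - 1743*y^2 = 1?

(x, y) = (167, 4)

First expand sqrt(1743) as a continued fraction. With x_i = (sqrt(1743) + m_i)/d_i and (m_0, d_0) = (0, 1): a_0 = floor(sqrt(1743)) = 41, since 41^2 = 1681 <= 1743 < 1764 = 42^2.
Iterate m_{i+1} = d_i*a_i - m_i, d_{i+1} = (1743 - m_{i+1}^2)/d_i, a_{i+1} = floor((a_0 + m_{i+1})/d_{i+1}):
  m_1 = 1*41 - 0 = 41, d_1 = (1743 - 41^2)/1 = 62/1 = 62, a_1 = floor((41 + 41)/62) = 1.
  m_2 = 62*1 - 41 = 21, d_2 = (1743 - 21^2)/62 = 1302/62 = 21, a_2 = floor((41 + 21)/21) = 2.
  m_3 = 21*2 - 21 = 21, d_3 = (1743 - 21^2)/21 = 1302/21 = 62, a_3 = floor((41 + 21)/62) = 1.
  m_4 = 62*1 - 21 = 41, d_4 = (1743 - 41^2)/62 = 62/62 = 1, a_4 = floor((41 + 41)/1) = 82.
  m_5 = 1*82 - 41 = 41, d_5 = (1743 - 41^2)/1 = 62/1 = 62: (m_5, d_5) = (m_1, d_1) = (41, 62), so from here the quotients repeat a_1, ..., a_4; the period length is 4.
So sqrt(1743) = [41; (1, 2, 1, 82)] with period length k = 4.
k is even, so the fundamental solution of x^2 - 1743y^2 = 1 is (p_{k-1}, q_{k-1}) = (p_3, q_3); compute convergents through index 3.
Convergents (p_i = a_i*p_{i-1} + p_{i-2}, q_i = a_i*q_{i-1} + q_{i-2} with p_{-2}=0, p_{-1}=1, q_{-2}=1, q_{-1}=0):
  i=0: a_0=41, p_0 = 41*1 + 0 = 41, q_0 = 41*0 + 1 = 1.
  i=1: a_1=1, p_1 = 1*41 + 1 = 42, q_1 = 1*1 + 0 = 1.
  i=2: a_2=2, p_2 = 2*42 + 41 = 125, q_2 = 2*1 + 1 = 3.
  i=3: a_3=1, p_3 = 1*125 + 42 = 167, q_3 = 1*3 + 1 = 4.
Check: 167^2 - 1743*4^2 = 27889 - 27888 = 1, so (x, y) = (167, 4) solves the equation, and by the theorem it is the least positive solution.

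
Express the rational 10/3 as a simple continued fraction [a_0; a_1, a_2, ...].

[3; 3]

Run the Euclidean algorithm on 10 and 3; the successive quotients are the partial quotients a_0, a_1, ... (each step inverts the fractional part left over by the previous one):
  10 = 3*3 + 1, so a_0 = 3.
  3 = 3*1 + 0, so a_1 = 3.
The remainder reaches 0 after 2 divisions, so the expansion has 2 partial quotients, read off in order.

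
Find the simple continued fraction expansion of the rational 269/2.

[134; 2]

Run the Euclidean algorithm on 269 and 2; the successive quotients are the partial quotients a_0, a_1, ... (each step inverts the fractional part left over by the previous one):
  269 = 134*2 + 1, so a_0 = 134.
  2 = 2*1 + 0, so a_1 = 2.
The remainder reaches 0 after 2 divisions, so the expansion has 2 partial quotients, read off in order.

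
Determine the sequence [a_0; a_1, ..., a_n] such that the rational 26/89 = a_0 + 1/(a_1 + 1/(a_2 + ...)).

Run the Euclidean algorithm on 26 and 89; the successive quotients are the partial quotients a_0, a_1, ... (each step inverts the fractional part left over by the previous one):
  26 = 0*89 + 26, so a_0 = 0.
  89 = 3*26 + 11, so a_1 = 3.
  26 = 2*11 + 4, so a_2 = 2.
  11 = 2*4 + 3, so a_3 = 2.
  4 = 1*3 + 1, so a_4 = 1.
  3 = 3*1 + 0, so a_5 = 3.
The remainder reaches 0 after 6 divisions, so the expansion has 6 partial quotients, read off in order.

[0; 3, 2, 2, 1, 3]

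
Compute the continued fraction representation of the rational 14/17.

Run the Euclidean algorithm on 14 and 17; the successive quotients are the partial quotients a_0, a_1, ... (each step inverts the fractional part left over by the previous one):
  14 = 0*17 + 14, so a_0 = 0.
  17 = 1*14 + 3, so a_1 = 1.
  14 = 4*3 + 2, so a_2 = 4.
  3 = 1*2 + 1, so a_3 = 1.
  2 = 2*1 + 0, so a_4 = 2.
The remainder reaches 0 after 5 divisions, so the expansion has 5 partial quotients, read off in order.

[0; 1, 4, 1, 2]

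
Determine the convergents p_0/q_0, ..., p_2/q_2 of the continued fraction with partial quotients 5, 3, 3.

5/1, 16/3, 53/10

Using the convergent recurrence p_i = a_i*p_{i-1} + p_{i-2}, q_i = a_i*q_{i-1} + q_{i-2} with p_{-2}=0, p_{-1}=1, q_{-2}=1, q_{-1}=0:
  i=0: a_0=5, p_0 = 5*1 + 0 = 5, q_0 = 5*0 + 1 = 1.
  i=1: a_1=3, p_1 = 3*5 + 1 = 16, q_1 = 3*1 + 0 = 3.
  i=2: a_2=3, p_2 = 3*16 + 5 = 53, q_2 = 3*3 + 1 = 10.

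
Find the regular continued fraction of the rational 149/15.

[9; 1, 14]

Run the Euclidean algorithm on 149 and 15; the successive quotients are the partial quotients a_0, a_1, ... (each step inverts the fractional part left over by the previous one):
  149 = 9*15 + 14, so a_0 = 9.
  15 = 1*14 + 1, so a_1 = 1.
  14 = 14*1 + 0, so a_2 = 14.
The remainder reaches 0 after 3 divisions, so the expansion has 3 partial quotients, read off in order.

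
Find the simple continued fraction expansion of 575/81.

Run the Euclidean algorithm on 575 and 81; the successive quotients are the partial quotients a_0, a_1, ... (each step inverts the fractional part left over by the previous one):
  575 = 7*81 + 8, so a_0 = 7.
  81 = 10*8 + 1, so a_1 = 10.
  8 = 8*1 + 0, so a_2 = 8.
The remainder reaches 0 after 3 divisions, so the expansion has 3 partial quotients, read off in order.

[7; 10, 8]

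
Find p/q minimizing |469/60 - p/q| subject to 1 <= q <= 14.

Expand x = 469/60 as a continued fraction with the Euclidean algorithm:
  469 = 7*60 + 49, so a_0 = 7.
  60 = 1*49 + 11, so a_1 = 1.
  49 = 4*11 + 5, so a_2 = 4.
  11 = 2*5 + 1, so a_3 = 2.
  5 = 5*1 + 0, so a_4 = 5.
so x = [7; 1, 4, 2, 5].
Convergents (p_i = a_i*p_{i-1} + p_{i-2}, q_i = a_i*q_{i-1} + q_{i-2} with p_{-2}=0, p_{-1}=1, q_{-2}=1, q_{-1}=0), until the denominator exceeds 14:
  i=0: a_0=7, p_0 = 7*1 + 0 = 7, q_0 = 7*0 + 1 = 1.
  i=1: a_1=1, p_1 = 1*7 + 1 = 8, q_1 = 1*1 + 0 = 1.
  i=2: a_2=4, p_2 = 4*8 + 7 = 39, q_2 = 4*1 + 1 = 5.
  i=3: a_3=2, p_3 = 2*39 + 8 = 86, q_3 = 2*5 + 1 = 11.
  i=4: a_4=5, p_4 = 5*86 + 39 = 469, q_4 = 5*11 + 5 = 60.
q_4 = 60 > 14, so the last convergent with denominator <= 14 is p_3/q_3 = 86/11.
The closest fraction with denominator <= 14 is either p_3/q_3 or the intermediate fraction (k*p_3 + p_2)/(k*q_3 + q_2) with the largest k >= 1 whose denominator stays <= 14; these approach x as k grows, and every other convergent or intermediate fraction in range is farther away.
Largest k: floor((14 - q_2)/q_3) = floor((14 - 5)/11) = 0.
Since k = 0, no intermediate fraction beyond p_3/q_3 has denominator <= 14, so the convergent 86/11 is the closest (its error is |469*11 - 86*60|/(60*11) = 1/660).

86/11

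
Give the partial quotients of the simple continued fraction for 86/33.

[2; 1, 1, 1, 1, 6]

Run the Euclidean algorithm on 86 and 33; the successive quotients are the partial quotients a_0, a_1, ... (each step inverts the fractional part left over by the previous one):
  86 = 2*33 + 20, so a_0 = 2.
  33 = 1*20 + 13, so a_1 = 1.
  20 = 1*13 + 7, so a_2 = 1.
  13 = 1*7 + 6, so a_3 = 1.
  7 = 1*6 + 1, so a_4 = 1.
  6 = 6*1 + 0, so a_5 = 6.
The remainder reaches 0 after 6 divisions, so the expansion has 6 partial quotients, read off in order.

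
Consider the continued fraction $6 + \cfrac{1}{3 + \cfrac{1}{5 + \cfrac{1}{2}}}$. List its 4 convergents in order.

6/1, 19/3, 101/16, 221/35

Using the convergent recurrence p_i = a_i*p_{i-1} + p_{i-2}, q_i = a_i*q_{i-1} + q_{i-2} with p_{-2}=0, p_{-1}=1, q_{-2}=1, q_{-1}=0:
  i=0: a_0=6, p_0 = 6*1 + 0 = 6, q_0 = 6*0 + 1 = 1.
  i=1: a_1=3, p_1 = 3*6 + 1 = 19, q_1 = 3*1 + 0 = 3.
  i=2: a_2=5, p_2 = 5*19 + 6 = 101, q_2 = 5*3 + 1 = 16.
  i=3: a_3=2, p_3 = 2*101 + 19 = 221, q_3 = 2*16 + 3 = 35.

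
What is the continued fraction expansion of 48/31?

[1; 1, 1, 4, 1, 2]

Run the Euclidean algorithm on 48 and 31; the successive quotients are the partial quotients a_0, a_1, ... (each step inverts the fractional part left over by the previous one):
  48 = 1*31 + 17, so a_0 = 1.
  31 = 1*17 + 14, so a_1 = 1.
  17 = 1*14 + 3, so a_2 = 1.
  14 = 4*3 + 2, so a_3 = 4.
  3 = 1*2 + 1, so a_4 = 1.
  2 = 2*1 + 0, so a_5 = 2.
The remainder reaches 0 after 6 divisions, so the expansion has 6 partial quotients, read off in order.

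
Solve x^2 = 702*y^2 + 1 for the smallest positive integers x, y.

(x, y) = (53, 2)

First expand sqrt(702) as a continued fraction. With x_i = (sqrt(702) + m_i)/d_i and (m_0, d_0) = (0, 1): a_0 = floor(sqrt(702)) = 26, since 26^2 = 676 <= 702 < 729 = 27^2.
Iterate m_{i+1} = d_i*a_i - m_i, d_{i+1} = (702 - m_{i+1}^2)/d_i, a_{i+1} = floor((a_0 + m_{i+1})/d_{i+1}):
  m_1 = 1*26 - 0 = 26, d_1 = (702 - 26^2)/1 = 26/1 = 26, a_1 = floor((26 + 26)/26) = 2.
  m_2 = 26*2 - 26 = 26, d_2 = (702 - 26^2)/26 = 26/26 = 1, a_2 = floor((26 + 26)/1) = 52.
  m_3 = 1*52 - 26 = 26, d_3 = (702 - 26^2)/1 = 26/1 = 26: (m_3, d_3) = (m_1, d_1) = (26, 26), so from here the quotients repeat a_1, a_2; the period length is 2.
So sqrt(702) = [26; (2, 52)] with period length k = 2.
k is even, so the fundamental solution of x^2 - 702y^2 = 1 is (p_{k-1}, q_{k-1}) = (p_1, q_1); compute convergents through index 1.
Convergents (p_i = a_i*p_{i-1} + p_{i-2}, q_i = a_i*q_{i-1} + q_{i-2} with p_{-2}=0, p_{-1}=1, q_{-2}=1, q_{-1}=0):
  i=0: a_0=26, p_0 = 26*1 + 0 = 26, q_0 = 26*0 + 1 = 1.
  i=1: a_1=2, p_1 = 2*26 + 1 = 53, q_1 = 2*1 + 0 = 2.
Check: 53^2 - 702*2^2 = 2809 - 2808 = 1, so (x, y) = (53, 2) solves the equation, and by the theorem it is the least positive solution.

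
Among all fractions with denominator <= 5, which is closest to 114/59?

Expand x = 114/59 as a continued fraction with the Euclidean algorithm:
  114 = 1*59 + 55, so a_0 = 1.
  59 = 1*55 + 4, so a_1 = 1.
  55 = 13*4 + 3, so a_2 = 13.
  4 = 1*3 + 1, so a_3 = 1.
  3 = 3*1 + 0, so a_4 = 3.
so x = [1; 1, 13, 1, 3].
Convergents (p_i = a_i*p_{i-1} + p_{i-2}, q_i = a_i*q_{i-1} + q_{i-2} with p_{-2}=0, p_{-1}=1, q_{-2}=1, q_{-1}=0), until the denominator exceeds 5:
  i=0: a_0=1, p_0 = 1*1 + 0 = 1, q_0 = 1*0 + 1 = 1.
  i=1: a_1=1, p_1 = 1*1 + 1 = 2, q_1 = 1*1 + 0 = 1.
  i=2: a_2=13, p_2 = 13*2 + 1 = 27, q_2 = 13*1 + 1 = 14.
q_2 = 14 > 5, so the last convergent with denominator <= 5 is p_1/q_1 = 2/1.
The closest fraction with denominator <= 5 is either p_1/q_1 or the intermediate fraction (k*p_1 + p_0)/(k*q_1 + q_0) with the largest k >= 1 whose denominator stays <= 5; these approach x as k grows, and every other convergent or intermediate fraction in range is farther away.
Largest k: floor((5 - q_0)/q_1) = floor((5 - 1)/1) = 4.
That gives (4*2 + 1)/(4*1 + 1) = 9/5.
Compare the errors: |x - 2/1| = |114*1 - 2*59|/(59*1) = 4/59, and |x - 9/5| = |114*5 - 9*59|/(59*5) = 39/295.
Cross-multiplying, 4*295 = 1180 < 2301 = 39*59, so 4/59 is smaller: the convergent 2/1 is closer to x than 9/5.

2/1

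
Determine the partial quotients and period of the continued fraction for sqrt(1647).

Write x_i = (sqrt(1647) + m_i)/d_i with (m_0, d_0) = (0, 1). a_0 = floor(sqrt(1647)) = 40, since 40^2 = 1600 <= 1647 < 1681 = 41^2.
Iterate m_{i+1} = d_i*a_i - m_i, d_{i+1} = (1647 - m_{i+1}^2)/d_i, a_{i+1} = floor((a_0 + m_{i+1})/d_{i+1}):
  m_1 = 1*40 - 0 = 40, d_1 = (1647 - 40^2)/1 = 47/1 = 47, a_1 = floor((40 + 40)/47) = 1.
  m_2 = 47*1 - 40 = 7, d_2 = (1647 - 7^2)/47 = 1598/47 = 34, a_2 = floor((40 + 7)/34) = 1.
  m_3 = 34*1 - 7 = 27, d_3 = (1647 - 27^2)/34 = 918/34 = 27, a_3 = floor((40 + 27)/27) = 2.
  m_4 = 27*2 - 27 = 27, d_4 = (1647 - 27^2)/27 = 918/27 = 34, a_4 = floor((40 + 27)/34) = 1.
  m_5 = 34*1 - 27 = 7, d_5 = (1647 - 7^2)/34 = 1598/34 = 47, a_5 = floor((40 + 7)/47) = 1.
  m_6 = 47*1 - 7 = 40, d_6 = (1647 - 40^2)/47 = 47/47 = 1, a_6 = floor((40 + 40)/1) = 80.
  m_7 = 1*80 - 40 = 40, d_7 = (1647 - 40^2)/1 = 47/1 = 47: (m_7, d_7) = (m_1, d_1) = (40, 47), so from here the quotients repeat a_1, ..., a_6; the period length is 6.
Hence the expansion of sqrt(1647) is a_0 = 40 followed by the repeating block 1, 1, 2, 1, 1, 80 (period 6).

[40; (1, 1, 2, 1, 1, 80)]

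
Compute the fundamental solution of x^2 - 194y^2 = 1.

First expand sqrt(194) as a continued fraction. With x_i = (sqrt(194) + m_i)/d_i and (m_0, d_0) = (0, 1): a_0 = floor(sqrt(194)) = 13, since 13^2 = 169 <= 194 < 196 = 14^2.
Iterate m_{i+1} = d_i*a_i - m_i, d_{i+1} = (194 - m_{i+1}^2)/d_i, a_{i+1} = floor((a_0 + m_{i+1})/d_{i+1}):
  m_1 = 1*13 - 0 = 13, d_1 = (194 - 13^2)/1 = 25/1 = 25, a_1 = floor((13 + 13)/25) = 1.
  m_2 = 25*1 - 13 = 12, d_2 = (194 - 12^2)/25 = 50/25 = 2, a_2 = floor((13 + 12)/2) = 12.
  m_3 = 2*12 - 12 = 12, d_3 = (194 - 12^2)/2 = 50/2 = 25, a_3 = floor((13 + 12)/25) = 1.
  m_4 = 25*1 - 12 = 13, d_4 = (194 - 13^2)/25 = 25/25 = 1, a_4 = floor((13 + 13)/1) = 26.
  m_5 = 1*26 - 13 = 13, d_5 = (194 - 13^2)/1 = 25/1 = 25: (m_5, d_5) = (m_1, d_1) = (13, 25), so from here the quotients repeat a_1, ..., a_4; the period length is 4.
So sqrt(194) = [13; (1, 12, 1, 26)] with period length k = 4.
k is even, so the fundamental solution of x^2 - 194y^2 = 1 is (p_{k-1}, q_{k-1}) = (p_3, q_3); compute convergents through index 3.
Convergents (p_i = a_i*p_{i-1} + p_{i-2}, q_i = a_i*q_{i-1} + q_{i-2} with p_{-2}=0, p_{-1}=1, q_{-2}=1, q_{-1}=0):
  i=0: a_0=13, p_0 = 13*1 + 0 = 13, q_0 = 13*0 + 1 = 1.
  i=1: a_1=1, p_1 = 1*13 + 1 = 14, q_1 = 1*1 + 0 = 1.
  i=2: a_2=12, p_2 = 12*14 + 13 = 181, q_2 = 12*1 + 1 = 13.
  i=3: a_3=1, p_3 = 1*181 + 14 = 195, q_3 = 1*13 + 1 = 14.
Check: 195^2 - 194*14^2 = 38025 - 38024 = 1, so (x, y) = (195, 14) solves the equation, and by the theorem it is the least positive solution.

(x, y) = (195, 14)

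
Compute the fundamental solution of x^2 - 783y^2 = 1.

First expand sqrt(783) as a continued fraction. With x_i = (sqrt(783) + m_i)/d_i and (m_0, d_0) = (0, 1): a_0 = floor(sqrt(783)) = 27, since 27^2 = 729 <= 783 < 784 = 28^2.
Iterate m_{i+1} = d_i*a_i - m_i, d_{i+1} = (783 - m_{i+1}^2)/d_i, a_{i+1} = floor((a_0 + m_{i+1})/d_{i+1}):
  m_1 = 1*27 - 0 = 27, d_1 = (783 - 27^2)/1 = 54/1 = 54, a_1 = floor((27 + 27)/54) = 1.
  m_2 = 54*1 - 27 = 27, d_2 = (783 - 27^2)/54 = 54/54 = 1, a_2 = floor((27 + 27)/1) = 54.
  m_3 = 1*54 - 27 = 27, d_3 = (783 - 27^2)/1 = 54/1 = 54: (m_3, d_3) = (m_1, d_1) = (27, 54), so from here the quotients repeat a_1, a_2; the period length is 2.
So sqrt(783) = [27; (1, 54)] with period length k = 2.
k is even, so the fundamental solution of x^2 - 783y^2 = 1 is (p_{k-1}, q_{k-1}) = (p_1, q_1); compute convergents through index 1.
Convergents (p_i = a_i*p_{i-1} + p_{i-2}, q_i = a_i*q_{i-1} + q_{i-2} with p_{-2}=0, p_{-1}=1, q_{-2}=1, q_{-1}=0):
  i=0: a_0=27, p_0 = 27*1 + 0 = 27, q_0 = 27*0 + 1 = 1.
  i=1: a_1=1, p_1 = 1*27 + 1 = 28, q_1 = 1*1 + 0 = 1.
Check: 28^2 - 783*1^2 = 784 - 783 = 1, so (x, y) = (28, 1) solves the equation, and by the theorem it is the least positive solution.

(x, y) = (28, 1)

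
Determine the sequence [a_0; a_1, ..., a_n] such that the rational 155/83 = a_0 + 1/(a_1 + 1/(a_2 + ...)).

[1; 1, 6, 1, 1, 5]

Run the Euclidean algorithm on 155 and 83; the successive quotients are the partial quotients a_0, a_1, ... (each step inverts the fractional part left over by the previous one):
  155 = 1*83 + 72, so a_0 = 1.
  83 = 1*72 + 11, so a_1 = 1.
  72 = 6*11 + 6, so a_2 = 6.
  11 = 1*6 + 5, so a_3 = 1.
  6 = 1*5 + 1, so a_4 = 1.
  5 = 5*1 + 0, so a_5 = 5.
The remainder reaches 0 after 6 divisions, so the expansion has 6 partial quotients, read off in order.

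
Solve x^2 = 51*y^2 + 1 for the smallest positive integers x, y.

(x, y) = (50, 7)

First expand sqrt(51) as a continued fraction. With x_i = (sqrt(51) + m_i)/d_i and (m_0, d_0) = (0, 1): a_0 = floor(sqrt(51)) = 7, since 7^2 = 49 <= 51 < 64 = 8^2.
Iterate m_{i+1} = d_i*a_i - m_i, d_{i+1} = (51 - m_{i+1}^2)/d_i, a_{i+1} = floor((a_0 + m_{i+1})/d_{i+1}):
  m_1 = 1*7 - 0 = 7, d_1 = (51 - 7^2)/1 = 2/1 = 2, a_1 = floor((7 + 7)/2) = 7.
  m_2 = 2*7 - 7 = 7, d_2 = (51 - 7^2)/2 = 2/2 = 1, a_2 = floor((7 + 7)/1) = 14.
  m_3 = 1*14 - 7 = 7, d_3 = (51 - 7^2)/1 = 2/1 = 2: (m_3, d_3) = (m_1, d_1) = (7, 2), so from here the quotients repeat a_1, a_2; the period length is 2.
So sqrt(51) = [7; (7, 14)] with period length k = 2.
k is even, so the fundamental solution of x^2 - 51y^2 = 1 is (p_{k-1}, q_{k-1}) = (p_1, q_1); compute convergents through index 1.
Convergents (p_i = a_i*p_{i-1} + p_{i-2}, q_i = a_i*q_{i-1} + q_{i-2} with p_{-2}=0, p_{-1}=1, q_{-2}=1, q_{-1}=0):
  i=0: a_0=7, p_0 = 7*1 + 0 = 7, q_0 = 7*0 + 1 = 1.
  i=1: a_1=7, p_1 = 7*7 + 1 = 50, q_1 = 7*1 + 0 = 7.
Check: 50^2 - 51*7^2 = 2500 - 2499 = 1, so (x, y) = (50, 7) solves the equation, and by the theorem it is the least positive solution.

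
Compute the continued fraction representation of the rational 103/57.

[1; 1, 4, 5, 2]

Run the Euclidean algorithm on 103 and 57; the successive quotients are the partial quotients a_0, a_1, ... (each step inverts the fractional part left over by the previous one):
  103 = 1*57 + 46, so a_0 = 1.
  57 = 1*46 + 11, so a_1 = 1.
  46 = 4*11 + 2, so a_2 = 4.
  11 = 5*2 + 1, so a_3 = 5.
  2 = 2*1 + 0, so a_4 = 2.
The remainder reaches 0 after 5 divisions, so the expansion has 5 partial quotients, read off in order.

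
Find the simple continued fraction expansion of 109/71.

Run the Euclidean algorithm on 109 and 71; the successive quotients are the partial quotients a_0, a_1, ... (each step inverts the fractional part left over by the previous one):
  109 = 1*71 + 38, so a_0 = 1.
  71 = 1*38 + 33, so a_1 = 1.
  38 = 1*33 + 5, so a_2 = 1.
  33 = 6*5 + 3, so a_3 = 6.
  5 = 1*3 + 2, so a_4 = 1.
  3 = 1*2 + 1, so a_5 = 1.
  2 = 2*1 + 0, so a_6 = 2.
The remainder reaches 0 after 7 divisions, so the expansion has 7 partial quotients, read off in order.

[1; 1, 1, 6, 1, 1, 2]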